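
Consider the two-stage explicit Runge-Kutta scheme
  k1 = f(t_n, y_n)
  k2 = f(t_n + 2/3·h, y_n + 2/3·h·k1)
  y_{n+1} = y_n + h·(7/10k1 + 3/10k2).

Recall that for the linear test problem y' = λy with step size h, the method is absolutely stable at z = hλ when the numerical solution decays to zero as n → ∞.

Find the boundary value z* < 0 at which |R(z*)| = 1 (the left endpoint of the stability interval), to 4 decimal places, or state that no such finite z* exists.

Test eqn y'=λy, z=hλ:
  k1=λy_n ⇒ h·k1=z·y_n;  k2=λ(1+2/3z)y_n ⇒ h·k2=z(1+2/3z)y_n
  y_{n+1}/y_n = 1 + 7/10z + 3/10z(1+2/3z) = 1 + z + 1/5z²
  R(z) = 1 + z + 1/5z².

Need |R(x)|<1, x<0.
x=-1.12: |R|=0.1309
R=1: x+1/5x²=0 ⇒ x=−5=-5.0000; min R=1−1/(4·1/5)=-0.2500>−1
Confirm numerically:
  x=-3.696: |R|=0.03608 <1
  x=-3.614: |R|=0.00180 <1
  x=-2.871: |R|=0.22247 <1
  x=-2.826: |R|=0.22874 <1
  x=-5.494: |R|=1.54281 >1
  x=-5.420: |R|=1.45528 >1
  x=-5.205: |R|=1.21341 >1
So |R|<1 on (-5.0000, 0).

left endpoint -5.0000.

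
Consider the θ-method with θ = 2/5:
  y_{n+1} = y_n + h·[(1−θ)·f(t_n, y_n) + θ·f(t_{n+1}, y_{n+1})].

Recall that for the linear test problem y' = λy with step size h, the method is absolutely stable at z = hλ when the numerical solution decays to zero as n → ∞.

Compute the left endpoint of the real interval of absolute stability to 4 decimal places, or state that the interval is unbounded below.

left endpoint -10.0000.

On y'=λy, z=hλ:
  y_{n+1} = y_n + z·[3/5·y_n + 2/5·y_{n+1}] ⇒ (1 − 2/5z)y_{n+1} = (1 + 3/5z)y_n
  so R(z) = (1 + 3/5z)/(1 − 2/5z).

Boundary: |R(x)|=1, x<0.
x=-0.73: |R|=0.4350
R=−1: 1+3/5x = −1+2/5x ⇒ -1/5x=2 ⇒ x=2/(-1/5)=-10.0000
Confirm numerically:
  x=-9.070: |R|=0.95981 <1
  x=-7.407: |R|=0.86913 <1
  x=-5.998: |R|=0.76453 <1
  x=-4.539: |R|=0.61209 <1
  x=-10.289: |R|=1.01130 >1
  x=-10.237: |R|=1.00930 >1
  x=-10.234: |R|=1.00919 >1
Stable set (-10.0000, 0).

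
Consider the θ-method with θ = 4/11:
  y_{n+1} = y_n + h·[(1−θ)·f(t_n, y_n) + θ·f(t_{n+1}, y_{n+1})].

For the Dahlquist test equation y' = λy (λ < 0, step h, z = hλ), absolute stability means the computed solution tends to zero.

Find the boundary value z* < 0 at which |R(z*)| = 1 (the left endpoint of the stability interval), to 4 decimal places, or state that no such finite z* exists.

left endpoint -7.3333.

Test eqn y'=λy, z=hλ:
  y_{n+1} = y_n + z·[7/11·y_n + 4/11·y_{n+1}] ⇒ (1 − 4/11z)y_{n+1} = (1 + 7/11z)y_n
  R(z) = (1 + 7/11z)/(1 − 4/11z).

Find x<0 with |R(x)|<1.
x=-1.5: |R|=0.0294
R=−1: 1+7/11x = −1+4/11x ⇒ -3/11x=2 ⇒ x=2/(-3/11)=-7.3333
Confirm numerically:
  x=-5.868: |R|=0.87248 <1
  x=-3.962: |R|=0.62329 <1
  x=-3.399: |R|=0.52013 <1
  x=-7.677: |R|=1.02472 >1
  x=-7.465: |R|=1.00967 >1
  x=-7.354: |R|=1.00153 >1
Stable set (-7.3333, 0).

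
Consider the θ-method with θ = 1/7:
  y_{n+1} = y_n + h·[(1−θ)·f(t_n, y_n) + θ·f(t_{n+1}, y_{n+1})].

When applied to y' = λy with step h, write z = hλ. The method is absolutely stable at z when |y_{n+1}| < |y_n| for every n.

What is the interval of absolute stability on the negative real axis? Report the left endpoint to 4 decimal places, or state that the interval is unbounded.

z∈(-2.8000,0).

With y'=λy (z=hλ):
  y_{n+1} = y_n + z·[6/7·y_n + 1/7·y_{n+1}] ⇒ (1 − 1/7z)y_{n+1} = (1 + 6/7z)y_n
  so R(z) = (1 + 6/7z)/(1 − 1/7z).

Find x<0 with |R(x)|<1.
x=-0.58: |R|=0.4644
R=−1: 1+6/7x = −1+1/7x ⇒ -5/7x=2 ⇒ x=2/(-5/7)=-2.8000
Confirm numerically:
  x=-1.758: |R|=0.40512 <1
  x=-1.723: |R|=0.38267 <1
  x=-1.608: |R|=0.30762 <1
  x=-3.364: |R|=1.27210 >1
  x=-3.115: |R|=1.15571 >1
  x=-2.911: |R|=1.05600 >1
Stable set (-2.8000, 0).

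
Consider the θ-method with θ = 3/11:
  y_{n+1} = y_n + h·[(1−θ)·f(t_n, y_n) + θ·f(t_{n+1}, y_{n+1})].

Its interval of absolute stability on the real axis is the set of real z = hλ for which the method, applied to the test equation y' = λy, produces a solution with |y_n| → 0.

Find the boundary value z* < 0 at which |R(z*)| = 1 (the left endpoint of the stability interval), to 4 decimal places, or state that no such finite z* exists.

left endpoint -4.4000.

Set f=λy, z=hλ:
  y_{n+1} = y_n + z·[8/11·y_n + 3/11·y_{n+1}] ⇒ (1 − 3/11z)y_{n+1} = (1 + 8/11z)y_n
  so R(z) = (1 + 8/11z)/(1 − 3/11z).

Find x<0 with |R(x)|<1.
x=-1.37: |R|=0.0026
R=−1: 1+8/11x = −1+3/11x ⇒ -5/11x=2 ⇒ x=2/(-5/11)=-4.4000
Confirm numerically:
  x=-4.062: |R|=0.92711 <1
  x=-3.630: |R|=0.82412 <1
  x=-3.091: |R|=0.67716 <1
  x=-2.794: |R|=0.58570 <1
  x=-4.726: |R|=1.06474 >1
  x=-4.654: |R|=1.05088 >1
Interval (-4.4000, 0).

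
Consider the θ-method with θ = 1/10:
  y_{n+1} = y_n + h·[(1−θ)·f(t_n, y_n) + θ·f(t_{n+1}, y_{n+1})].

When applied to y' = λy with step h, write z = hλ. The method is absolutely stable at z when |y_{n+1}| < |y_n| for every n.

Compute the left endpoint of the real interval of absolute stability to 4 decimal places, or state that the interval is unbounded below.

With y'=λy (z=hλ):
  y_{n+1} = y_n + z·[9/10·y_n + 1/10·y_{n+1}] ⇒ (1 − 1/10z)y_{n+1} = (1 + 9/10z)y_n
  ⇒ R(z) = (1 + 9/10z)/(1 − 1/10z).

Boundary: |R(x)|=1, x<0.
x=-0.76: |R|=0.2937
R=−1: 1+9/10x = −1+1/10x ⇒ -4/5x=2 ⇒ x=2/(-4/5)=-2.5000
Confirm numerically:
  x=-1.741: |R|=0.48284 <1
  x=-1.420: |R|=0.24343 <1
  x=-1.096: |R|=0.01226 <1
  x=-2.779: |R|=1.17466 >1
  x=-2.707: |R|=1.13032 >1
  x=-2.580: |R|=1.05087 >1
Interval (-2.5000, 0).

left endpoint -2.5000.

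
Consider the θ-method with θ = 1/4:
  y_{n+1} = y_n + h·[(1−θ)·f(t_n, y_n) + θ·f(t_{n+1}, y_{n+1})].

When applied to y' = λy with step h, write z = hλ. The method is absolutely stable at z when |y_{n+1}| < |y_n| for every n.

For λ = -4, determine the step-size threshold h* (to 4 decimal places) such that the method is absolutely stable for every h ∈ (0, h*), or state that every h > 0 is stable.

(-4.0000,0); λ=-4 ⇒ h* = (4)/4 = 1.0000.

With y'=λy (z=hλ):
  y_{n+1} = y_n + z·[3/4·y_n + 1/4·y_{n+1}] ⇒ (1 − 1/4z)y_{n+1} = (1 + 3/4z)y_n
  so R(z) = (1 + 3/4z)/(1 − 1/4z).

Find x<0 with |R(x)|<1.
x=-0.68: |R|=0.4188
R=−1: 1+3/4x = −1+1/4x ⇒ -1/2x=2 ⇒ x=2/(-1/2)=-4.0000
Confirm numerically:
  x=-3.339: |R|=0.81987 <1
  x=-3.137: |R|=0.75816 <1
  x=-3.102: |R|=0.74711 <1
  x=-4.333: |R|=1.07992 >1
  x=-4.286: |R|=1.06903 >1
  x=-4.054: |R|=1.01341 >1
So |R|<1 on (-4.0000, 0).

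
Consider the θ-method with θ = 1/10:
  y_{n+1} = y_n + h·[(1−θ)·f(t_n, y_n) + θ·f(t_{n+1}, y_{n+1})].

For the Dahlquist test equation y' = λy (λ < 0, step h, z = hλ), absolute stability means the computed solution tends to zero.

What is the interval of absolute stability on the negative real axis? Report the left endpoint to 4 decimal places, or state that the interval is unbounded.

z∈(-2.5000,0).

Test eqn y'=λy, z=hλ:
  y_{n+1} = y_n + z·[9/10·y_n + 1/10·y_{n+1}] ⇒ (1 − 1/10z)y_{n+1} = (1 + 9/10z)y_n
  so R(z) = (1 + 9/10z)/(1 − 1/10z).

Need |R(x)|<1, x<0.
x=-0.94: |R|=0.1408
R=−1: 1+9/10x = −1+1/10x ⇒ -4/5x=2 ⇒ x=2/(-4/5)=-2.5000
Confirm numerically:
  x=-1.839: |R|=0.55334 <1
  x=-1.396: |R|=0.22499 <1
  x=-1.245: |R|=0.10716 <1
  x=-2.664: |R|=1.10360 >1
  x=-2.644: |R|=1.09111 >1
Stable set (-2.5000, 0).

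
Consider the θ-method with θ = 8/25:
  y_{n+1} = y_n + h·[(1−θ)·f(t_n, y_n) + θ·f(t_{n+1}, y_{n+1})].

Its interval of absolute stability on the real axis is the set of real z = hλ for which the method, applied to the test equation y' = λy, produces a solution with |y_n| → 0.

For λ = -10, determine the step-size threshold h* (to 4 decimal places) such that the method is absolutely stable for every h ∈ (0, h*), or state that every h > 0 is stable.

With y'=λy (z=hλ):
  y_{n+1} = y_n + z·[17/25·y_n + 8/25·y_{n+1}] ⇒ (1 − 8/25z)y_{n+1} = (1 + 17/25z)y_n
  ⇒ R(z) = (1 + 17/25z)/(1 − 8/25z).

Solve |R(x)|<1 on ℝ⁻.
x=-1.12: |R|=0.1755
R=−1: 1+17/25x = −1+8/25x ⇒ -9/25x=2 ⇒ x=2/(-9/25)=-5.5556
Confirm numerically:
  x=-3.868: |R|=0.72851 <1
  x=-3.772: |R|=0.70908 <1
  x=-3.542: |R|=0.66023 <1
  x=-3.102: |R|=0.55673 <1
  x=-6.141: |R|=1.07108 >1
  x=-6.070: |R|=1.06294 >1
Stable set (-5.5556, 0).

(-5.5556,0); λ=-10 ⇒ h* = (50/9)/10 = 0.5556.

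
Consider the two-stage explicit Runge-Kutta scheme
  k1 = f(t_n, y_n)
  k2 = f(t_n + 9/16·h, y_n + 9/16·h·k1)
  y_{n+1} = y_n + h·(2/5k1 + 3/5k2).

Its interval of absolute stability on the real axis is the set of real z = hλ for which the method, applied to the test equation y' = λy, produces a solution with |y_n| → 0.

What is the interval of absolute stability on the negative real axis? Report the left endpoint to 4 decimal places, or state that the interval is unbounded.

With y'=λy (z=hλ):
  k1=λy_n ⇒ h·k1=z·y_n;  k2=λ(1+9/16z)y_n ⇒ h·k2=z(1+9/16z)y_n
  y_{n+1}/y_n = 1 + 2/5z + 3/5z(1+9/16z) = 1 + z + 27/80z²
  ⇒ R(z) = 1 + z + 27/80z².

Boundary: |R(x)|=1, x<0.
x=-1.14: |R|=0.2986
R=1: x+27/80x²=0 ⇒ x=−80/27=-2.9630; min R=1−1/(4·27/80)=0.2593>−1
Confirm numerically:
  x=-2.871: |R|=0.91089 <1
  x=-2.279: |R|=0.47392 <1
  x=-1.850: |R|=0.30509 <1
  x=-1.798: |R|=0.29307 <1
  x=-3.467: |R|=1.58978 >1
  x=-3.203: |R|=1.25948 >1
So |R|<1 on (-2.9630, 0).

z∈(-2.9630,0).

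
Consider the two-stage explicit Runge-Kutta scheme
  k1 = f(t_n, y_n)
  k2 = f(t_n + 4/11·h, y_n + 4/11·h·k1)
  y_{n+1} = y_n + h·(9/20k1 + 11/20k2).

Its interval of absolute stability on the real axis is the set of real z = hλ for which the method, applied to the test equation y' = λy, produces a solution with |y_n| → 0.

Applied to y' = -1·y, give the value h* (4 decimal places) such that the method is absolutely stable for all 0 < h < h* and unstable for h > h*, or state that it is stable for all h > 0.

(-5.0000,0); λ=-1 ⇒ h* = (5)/1 = 5.0000.

Test eqn y'=λy, z=hλ:
  k1=λy_n ⇒ h·k1=z·y_n;  k2=λ(1+4/11z)y_n ⇒ h·k2=z(1+4/11z)y_n
  y_{n+1}/y_n = 1 + 9/20z + 11/20z(1+4/11z) = 1 + z + 1/5z²
  ⇒ R(z) = 1 + z + 1/5z².

Solve |R(x)|<1 on ℝ⁻.
x=-1.2: |R|=0.0880
R=1: x+1/5x²=0 ⇒ x=−5=-5.0000; min R=1−1/(4·1/5)=-0.2500>−1
Confirm numerically:
  x=-4.371: |R|=0.45013 <1
  x=-4.234: |R|=0.35135 <1
  x=-2.675: |R|=0.24387 <1
  x=-2.139: |R|=0.22394 <1
  x=-5.591: |R|=1.66086 >1
  x=-5.545: |R|=1.60440 >1
  x=-5.524: |R|=1.57892 >1
Stable set (-5.0000, 0).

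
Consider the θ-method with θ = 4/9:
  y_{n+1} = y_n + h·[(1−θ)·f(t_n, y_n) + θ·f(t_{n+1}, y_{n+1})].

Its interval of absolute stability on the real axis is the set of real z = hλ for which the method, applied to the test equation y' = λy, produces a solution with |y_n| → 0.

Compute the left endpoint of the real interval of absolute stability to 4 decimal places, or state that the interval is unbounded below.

On y'=λy, z=hλ:
  y_{n+1} = y_n + z·[5/9·y_n + 4/9·y_{n+1}] ⇒ (1 − 4/9z)y_{n+1} = (1 + 5/9z)y_n
  ⇒ R(z) = (1 + 5/9z)/(1 − 4/9z).

Solve |R(x)|<1 on ℝ⁻.
x=-1: |R|=0.3077
R=−1: 1+5/9x = −1+4/9x ⇒ -1/9x=2 ⇒ x=2/(-1/9)=-18.0000
Confirm numerically:
  x=-8.212: |R|=0.76611 <1
  x=-7.626: |R|=0.73739 <1
  x=-7.338: |R|=0.72200 <1
  x=-18.592: |R|=1.00710 >1
  x=-18.231: |R|=1.00282 >1
Stable set (-18.0000, 0).

z* = -18.0000.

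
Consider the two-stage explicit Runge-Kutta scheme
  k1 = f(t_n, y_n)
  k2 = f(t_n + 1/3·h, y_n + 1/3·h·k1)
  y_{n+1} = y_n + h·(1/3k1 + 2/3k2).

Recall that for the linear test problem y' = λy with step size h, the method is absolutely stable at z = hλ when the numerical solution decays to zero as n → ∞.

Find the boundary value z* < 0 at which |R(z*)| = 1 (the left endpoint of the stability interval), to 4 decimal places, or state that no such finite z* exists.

On y'=λy, z=hλ:
  k1=λy_n ⇒ h·k1=z·y_n;  k2=λ(1+1/3z)y_n ⇒ h·k2=z(1+1/3z)y_n
  y_{n+1}/y_n = 1 + 1/3z + 2/3z(1+1/3z) = 1 + z + 2/9z²
  R(z) = 1 + z + 2/9z².

Boundary: |R(x)|=1, x<0.
x=-0.63: |R|=0.4582
R=1: x+2/9x²=0 ⇒ x=−9/2=-4.5000; min R=1−1/(4·2/9)=-0.1250>−1
Confirm numerically:
  x=-4.425: |R|=0.92625 <1
  x=-4.297: |R|=0.80616 <1
  x=-3.695: |R|=0.33901 <1
  x=-2.501: |R|=0.11100 <1
  x=-4.948: |R|=1.49260 >1
  x=-4.548: |R|=1.04851 >1
  x=-4.536: |R|=1.03629 >1
Interval (-4.5000, 0).

left endpoint -4.5000.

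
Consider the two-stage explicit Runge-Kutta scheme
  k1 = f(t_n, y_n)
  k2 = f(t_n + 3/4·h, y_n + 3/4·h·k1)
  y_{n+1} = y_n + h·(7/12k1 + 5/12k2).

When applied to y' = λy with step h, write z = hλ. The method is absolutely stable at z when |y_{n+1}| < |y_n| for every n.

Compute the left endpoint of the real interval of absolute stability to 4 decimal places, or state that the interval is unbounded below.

z* = -3.2000.

Test eqn y'=λy, z=hλ:
  k1=λy_n ⇒ h·k1=z·y_n;  k2=λ(1+3/4z)y_n ⇒ h·k2=z(1+3/4z)y_n
  y_{n+1}/y_n = 1 + 7/12z + 5/12z(1+3/4z) = 1 + z + 5/16z²
  Hence R(z) = 1 + z + 5/16z².

Boundary: |R(x)|=1, x<0.
x=-0.92: |R|=0.3445
R=1: x+5/16x²=0 ⇒ x=−16/5=-3.2000; min R=1−1/(4·5/16)=0.2000>−1
Confirm numerically:
  x=-2.517: |R|=0.46278 <1
  x=-2.233: |R|=0.32522 <1
  x=-2.116: |R|=0.28320 <1
  x=-1.876: |R|=0.22380 <1
  x=-3.615: |R|=1.46882 >1
  x=-3.401: |R|=1.21363 >1
  x=-3.364: |R|=1.17241 >1
Interval (-3.2000, 0).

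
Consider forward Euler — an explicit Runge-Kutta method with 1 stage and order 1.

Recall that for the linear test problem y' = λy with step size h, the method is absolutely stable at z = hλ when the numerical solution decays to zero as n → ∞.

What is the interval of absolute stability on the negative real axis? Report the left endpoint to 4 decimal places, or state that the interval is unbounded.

(-2.0000, 0).

Test eqn y'=λy, z=hλ:
  order 1, 1-stage ⇒ R(z)=1+z
  (e.g. R(-1.28)=-0.28000, |R|=0.28000)

Find x<0 with |R(x)|<1.
x=-1.28: |R|=0.2800
|R(-2.13)|=1.1300 |R(-1.58)|=0.5800 |R(-1.06)|=0.0600
Bisect:
  x_lo=-2.7199 |R|=1.7199  x_hi=-0.3759 |R|=0.6241
  mid=-1.54790 |R|=0.54790 →hi
  mid=-2.13389 |R|=1.13389 →lo
  mid=-1.84090 |R|=0.84090 →hi
  mid=-1.98739 |R|=0.98739 →hi
  mid=-2.06064 |R|=1.06064 →lo
  mid=-2.02402 |R|=1.02402 →lo
  mid=-2.00571 |R|=1.00571 →lo
  ...
  [-2.00013,-1.99998] ⇒ x*=-2.0000
So |R|<1 on (-2.0000, 0).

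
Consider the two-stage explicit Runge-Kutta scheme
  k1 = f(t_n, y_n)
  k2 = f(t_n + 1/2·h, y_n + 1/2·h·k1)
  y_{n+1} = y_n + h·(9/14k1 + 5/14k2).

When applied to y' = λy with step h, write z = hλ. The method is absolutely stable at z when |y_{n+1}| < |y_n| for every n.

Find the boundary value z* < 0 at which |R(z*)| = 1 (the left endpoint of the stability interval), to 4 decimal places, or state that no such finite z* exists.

Set f=λy, z=hλ:
  k1=λy_n ⇒ h·k1=z·y_n;  k2=λ(1+1/2z)y_n ⇒ h·k2=z(1+1/2z)y_n
  y_{n+1}/y_n = 1 + 9/14z + 5/14z(1+1/2z) = 1 + z + 5/28z²
  Hence R(z) = 1 + z + 5/28z².

Solve |R(x)|<1 on ℝ⁻.
x=-0.99: |R|=0.1850
R=1: x+5/28x²=0 ⇒ x=−28/5=-5.6000; min R=1−1/(4·5/28)=-0.4000>−1
Confirm numerically:
  x=-5.322: |R|=0.73580 <1
  x=-4.121: |R|=0.08839 <1
  x=-4.003: |R|=0.14157 <1
  x=-3.559: |R|=0.29713 <1
  x=-5.989: |R|=1.41602 >1
  x=-5.980: |R|=1.40579 >1
  x=-5.970: |R|=1.39445 >1
Interval (-5.6000, 0).

z* = -5.6000.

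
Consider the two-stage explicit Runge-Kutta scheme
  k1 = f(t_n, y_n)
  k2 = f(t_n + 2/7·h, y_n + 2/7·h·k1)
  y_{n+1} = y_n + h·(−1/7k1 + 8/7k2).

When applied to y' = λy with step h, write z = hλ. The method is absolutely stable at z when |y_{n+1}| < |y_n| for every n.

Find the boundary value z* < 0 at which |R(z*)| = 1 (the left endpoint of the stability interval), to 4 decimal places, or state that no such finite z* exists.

z* = -3.0625.

Set f=λy, z=hλ:
  k1=λy_n ⇒ h·k1=z·y_n;  k2=λ(1+2/7z)y_n ⇒ h·k2=z(1+2/7z)y_n
  y_{n+1}/y_n = 1 − 1/7z + 8/7z(1+2/7z) = 1 + z + 16/49z²
  ⇒ R(z) = 1 + z + 16/49z².

Need |R(x)|<1, x<0.
x=-1.54: |R|=0.2344
R=1: x+16/49x²=0 ⇒ x=−49/16=-3.0625; min R=1−1/(4·16/49)=0.2344>−1
Confirm numerically:
  x=-3.028: |R|=0.96589 <1
  x=-2.317: |R|=0.43598 <1
  x=-2.209: |R|=0.38437 <1
  x=-1.620: |R|=0.23695 <1
  x=-3.455: |R|=1.44280 >1
  x=-3.158: |R|=1.09848 >1
Stable set (-3.0625, 0).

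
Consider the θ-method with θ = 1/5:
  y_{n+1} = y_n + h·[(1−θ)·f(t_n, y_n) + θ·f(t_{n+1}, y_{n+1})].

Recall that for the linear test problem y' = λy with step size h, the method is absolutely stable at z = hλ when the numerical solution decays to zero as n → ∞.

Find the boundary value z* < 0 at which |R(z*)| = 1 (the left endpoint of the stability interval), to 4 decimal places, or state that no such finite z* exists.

On y'=λy, z=hλ:
  y_{n+1} = y_n + z·[4/5·y_n + 1/5·y_{n+1}] ⇒ (1 − 1/5z)y_{n+1} = (1 + 4/5z)y_n
  R(z) = (1 + 4/5z)/(1 − 1/5z).

Find x<0 with |R(x)|<1.
x=-1.61: |R|=0.2179
R=−1: 1+4/5x = −1+1/5x ⇒ -3/5x=2 ⇒ x=2/(-3/5)=-3.3333
Confirm numerically:
  x=-2.520: |R|=0.67553 <1
  x=-2.199: |R|=0.52730 <1
  x=-1.888: |R|=0.37050 <1
  x=-3.766: |R|=1.14807 >1
  x=-3.717: |R|=1.13204 >1
  x=-3.479: |R|=1.05154 >1
Stable set (-3.3333, 0).

left endpoint -3.3333.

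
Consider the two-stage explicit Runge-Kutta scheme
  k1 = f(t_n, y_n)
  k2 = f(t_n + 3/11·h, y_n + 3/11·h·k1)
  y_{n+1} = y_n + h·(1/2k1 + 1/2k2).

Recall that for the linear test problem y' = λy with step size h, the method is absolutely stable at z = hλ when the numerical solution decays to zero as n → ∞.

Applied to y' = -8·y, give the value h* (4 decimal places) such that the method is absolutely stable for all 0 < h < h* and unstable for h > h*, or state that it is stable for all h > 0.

(-7.3333,0); λ=-8 ⇒ h* = (22/3)/8 = 0.9167.

On y'=λy, z=hλ:
  k1=λy_n ⇒ h·k1=z·y_n;  k2=λ(1+3/11z)y_n ⇒ h·k2=z(1+3/11z)y_n
  y_{n+1}/y_n = 1 + 1/2z + 1/2z(1+3/11z) = 1 + z + 3/22z²
  R(z) = 1 + z + 3/22z².

Find x<0 with |R(x)|<1.
x=-1.59: |R|=0.2453
R=1: x+3/22x²=0 ⇒ x=−22/3=-7.3333; min R=1−1/(4·3/22)=-0.8333>−1
Confirm numerically:
  x=-6.779: |R|=0.48757 <1
  x=-5.895: |R|=0.15622 <1
  x=-5.359: |R|=0.44279 <1
  x=-7.797: |R|=1.49298 >1
  x=-7.379: |R|=1.04595 >1
Interval (-7.3333, 0).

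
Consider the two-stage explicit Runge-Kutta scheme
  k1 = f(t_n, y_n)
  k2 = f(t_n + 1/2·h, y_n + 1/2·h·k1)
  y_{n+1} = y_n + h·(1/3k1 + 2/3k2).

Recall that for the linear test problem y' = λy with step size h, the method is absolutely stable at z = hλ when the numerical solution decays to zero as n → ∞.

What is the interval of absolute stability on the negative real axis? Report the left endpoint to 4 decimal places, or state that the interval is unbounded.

Test eqn y'=λy, z=hλ:
  k1=λy_n ⇒ h·k1=z·y_n;  k2=λ(1+1/2z)y_n ⇒ h·k2=z(1+1/2z)y_n
  y_{n+1}/y_n = 1 + 1/3z + 2/3z(1+1/2z) = 1 + z + 1/3z²
  ⇒ R(z) = 1 + z + 1/3z².

Solve |R(x)|<1 on ℝ⁻.
x=-0.86: |R|=0.3865
R=1: x+1/3x²=0 ⇒ x=−3=-3.0000; min R=1−1/(4·1/3)=0.2500>−1
Confirm numerically:
  x=-2.589: |R|=0.64531 <1
  x=-2.521: |R|=0.59748 <1
  x=-2.495: |R|=0.58001 <1
  x=-1.720: |R|=0.26613 <1
  x=-3.478: |R|=1.55416 >1
  x=-3.423: |R|=1.48264 >1
  x=-3.043: |R|=1.04362 >1
Stable set (-3.0000, 0).

(-3.0000, 0).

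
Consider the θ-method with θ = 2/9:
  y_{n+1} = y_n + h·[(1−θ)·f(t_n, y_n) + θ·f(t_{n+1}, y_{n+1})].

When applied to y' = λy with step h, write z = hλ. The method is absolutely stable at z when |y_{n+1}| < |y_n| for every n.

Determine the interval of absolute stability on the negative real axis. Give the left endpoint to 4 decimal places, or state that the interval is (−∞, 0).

(-3.6000, 0).

Test eqn y'=λy, z=hλ:
  y_{n+1} = y_n + z·[7/9·y_n + 2/9·y_{n+1}] ⇒ (1 − 2/9z)y_{n+1} = (1 + 7/9z)y_n
  so R(z) = (1 + 7/9z)/(1 − 2/9z).

Boundary: |R(x)|=1, x<0.
x=-1.18: |R|=0.0651
R=−1: 1+7/9x = −1+2/9x ⇒ -5/9x=2 ⇒ x=2/(-5/9)=-3.6000
Confirm numerically:
  x=-3.291: |R|=0.90085 <1
  x=-2.511: |R|=0.61168 <1
  x=-2.190: |R|=0.47309 <1
  x=-3.762: |R|=1.04902 >1
  x=-3.663: |R|=1.01929 >1
Stable set (-3.6000, 0).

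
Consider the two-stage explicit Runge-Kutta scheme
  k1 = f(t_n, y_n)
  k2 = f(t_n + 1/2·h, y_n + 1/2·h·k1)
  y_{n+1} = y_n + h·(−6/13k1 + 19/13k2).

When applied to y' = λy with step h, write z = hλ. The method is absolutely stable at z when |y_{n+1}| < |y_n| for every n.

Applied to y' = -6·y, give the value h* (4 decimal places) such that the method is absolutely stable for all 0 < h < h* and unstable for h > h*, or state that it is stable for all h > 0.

With y'=λy (z=hλ):
  k1=λy_n ⇒ h·k1=z·y_n;  k2=λ(1+1/2z)y_n ⇒ h·k2=z(1+1/2z)y_n
  y_{n+1}/y_n = 1 − 6/13z + 19/13z(1+1/2z) = 1 + z + 19/26z²
  ⇒ R(z) = 1 + z + 19/26z².

Need |R(x)|<1, x<0.
x=-1.42: |R|=1.0535
R=1: x+19/26x²=0 ⇒ x=−26/19=-1.3684; min R=1−1/(4·19/26)=0.6579>−1
Confirm numerically:
  x=-1.318: |R|=0.95144 <1
  x=-1.125: |R|=0.79988 <1
  x=-0.902: |R|=0.69256 <1
  x=-1.808: |R|=1.58079 >1
  x=-1.791: |R|=1.55307 >1
Stable set (-1.3684, 0).

(-1.3684,0); λ=-6 ⇒ h* = (26/19)/6 = 0.2281.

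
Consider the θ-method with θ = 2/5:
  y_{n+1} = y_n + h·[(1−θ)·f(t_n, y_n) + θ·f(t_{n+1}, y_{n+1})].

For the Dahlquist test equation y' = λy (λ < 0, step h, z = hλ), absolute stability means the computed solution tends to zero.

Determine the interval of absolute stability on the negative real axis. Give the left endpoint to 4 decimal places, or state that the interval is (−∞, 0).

With y'=λy (z=hλ):
  y_{n+1} = y_n + z·[3/5·y_n + 2/5·y_{n+1}] ⇒ (1 − 2/5z)y_{n+1} = (1 + 3/5z)y_n
  ⇒ R(z) = (1 + 3/5z)/(1 − 2/5z).

Boundary: |R(x)|=1, x<0.
x=-1.04: |R|=0.2655
R=−1: 1+3/5x = −1+2/5x ⇒ -1/5x=2 ⇒ x=2/(-1/5)=-10.0000
Confirm numerically:
  x=-8.269: |R|=0.91963 <1
  x=-6.812: |R|=0.82882 <1
  x=-5.258: |R|=0.69438 <1
  x=-10.455: |R|=1.01756 >1
  x=-10.182: |R|=1.00718 >1
  x=-10.054: |R|=1.00215 >1
So |R|<1 on (-10.0000, 0).

(-10.0000, 0).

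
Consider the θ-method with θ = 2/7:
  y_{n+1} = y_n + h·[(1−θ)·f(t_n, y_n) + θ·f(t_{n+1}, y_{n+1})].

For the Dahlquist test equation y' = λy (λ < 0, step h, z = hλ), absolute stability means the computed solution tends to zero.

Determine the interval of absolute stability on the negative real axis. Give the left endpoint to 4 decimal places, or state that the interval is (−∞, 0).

With y'=λy (z=hλ):
  y_{n+1} = y_n + z·[5/7·y_n + 2/7·y_{n+1}] ⇒ (1 − 2/7z)y_{n+1} = (1 + 5/7z)y_n
  Hence R(z) = (1 + 5/7z)/(1 − 2/7z).

Solve |R(x)|<1 on ℝ⁻.
x=-0.49: |R|=0.5702
R=−1: 1+5/7x = −1+2/7x ⇒ -3/7x=2 ⇒ x=2/(-3/7)=-4.6667
Confirm numerically:
  x=-3.876: |R|=0.83921 <1
  x=-3.612: |R|=0.77756 <1
  x=-3.238: |R|=0.68195 <1
  x=-2.276: |R|=0.37916 <1
  x=-5.017: |R|=1.06170 >1
  x=-5.015: |R|=1.06136 >1
  x=-4.929: |R|=1.04668 >1
Interval (-4.6667, 0).

z∈(-4.6667,0).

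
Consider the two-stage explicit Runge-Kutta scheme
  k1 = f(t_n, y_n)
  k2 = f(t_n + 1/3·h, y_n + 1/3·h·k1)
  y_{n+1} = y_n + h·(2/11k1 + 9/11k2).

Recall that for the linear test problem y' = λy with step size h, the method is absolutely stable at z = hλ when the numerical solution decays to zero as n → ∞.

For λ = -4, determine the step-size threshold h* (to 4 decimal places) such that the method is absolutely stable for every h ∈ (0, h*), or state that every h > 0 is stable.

With y'=λy (z=hλ):
  k1=λy_n ⇒ h·k1=z·y_n;  k2=λ(1+1/3z)y_n ⇒ h·k2=z(1+1/3z)y_n
  y_{n+1}/y_n = 1 + 2/11z + 9/11z(1+1/3z) = 1 + z + 3/11z²
  R(z) = 1 + z + 3/11z².

Need |R(x)|<1, x<0.
x=-0.99: |R|=0.2773
R=1: x+3/11x²=0 ⇒ x=−11/3=-3.6667; min R=1−1/(4·3/11)=0.0833>−1
Confirm numerically:
  x=-2.293: |R|=0.14096 <1
  x=-2.267: |R|=0.13462 <1
  x=-2.098: |R|=0.10244 <1
  x=-1.674: |R|=0.09026 <1
  x=-3.925: |R|=1.27653 >1
  x=-3.894: |R|=1.24143 >1
Interval (-3.6667, 0).

(-3.6667,0); λ=-4 ⇒ h* = (11/3)/4 = 0.9167.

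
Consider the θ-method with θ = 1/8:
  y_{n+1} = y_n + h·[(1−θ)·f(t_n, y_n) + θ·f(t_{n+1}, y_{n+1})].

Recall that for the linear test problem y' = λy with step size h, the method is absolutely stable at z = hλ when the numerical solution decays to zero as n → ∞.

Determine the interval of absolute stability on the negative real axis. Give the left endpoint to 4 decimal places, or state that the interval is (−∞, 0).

With y'=λy (z=hλ):
  y_{n+1} = y_n + z·[7/8·y_n + 1/8·y_{n+1}] ⇒ (1 − 1/8z)y_{n+1} = (1 + 7/8z)y_n
  Hence R(z) = (1 + 7/8z)/(1 − 1/8z).

Solve |R(x)|<1 on ℝ⁻.
x=-0.49: |R|=0.5383
R=−1: 1+7/8x = −1+1/8x ⇒ -3/4x=2 ⇒ x=2/(-3/4)=-2.6667
Confirm numerically:
  x=-2.038: |R|=0.62423 <1
  x=-1.722: |R|=0.41699 <1
  x=-1.658: |R|=0.37337 <1
  x=-1.080: |R|=0.04846 <1
  x=-3.113: |R|=1.24098 >1
  x=-2.988: |R|=1.17546 >1
So |R|<1 on (-2.6667, 0).

(-2.6667, 0).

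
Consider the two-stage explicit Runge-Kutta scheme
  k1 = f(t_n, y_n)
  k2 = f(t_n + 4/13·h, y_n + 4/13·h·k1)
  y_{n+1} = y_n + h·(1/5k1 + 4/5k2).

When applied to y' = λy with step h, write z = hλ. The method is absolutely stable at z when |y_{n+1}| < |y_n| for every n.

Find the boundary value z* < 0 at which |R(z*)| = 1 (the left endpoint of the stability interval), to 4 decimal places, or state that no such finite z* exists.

left endpoint -4.0625.

With y'=λy (z=hλ):
  k1=λy_n ⇒ h·k1=z·y_n;  k2=λ(1+4/13z)y_n ⇒ h·k2=z(1+4/13z)y_n
  y_{n+1}/y_n = 1 + 1/5z + 4/5z(1+4/13z) = 1 + z + 16/65z²
  so R(z) = 1 + z + 16/65z².

Solve |R(x)|<1 on ℝ⁻.
x=-0.53: |R|=0.5391
R=1: x+16/65x²=0 ⇒ x=−65/16=-4.0625; min R=1−1/(4·16/65)=-0.0156>−1
Confirm numerically:
  x=-3.742: |R|=0.70478 <1
  x=-2.479: |R|=0.03372 <1
  x=-1.810: |R|=0.00358 <1
  x=-4.503: |R|=1.48826 >1
  x=-4.322: |R|=1.27608 >1
  x=-4.251: |R|=1.19725 >1
So |R|<1 on (-4.0625, 0).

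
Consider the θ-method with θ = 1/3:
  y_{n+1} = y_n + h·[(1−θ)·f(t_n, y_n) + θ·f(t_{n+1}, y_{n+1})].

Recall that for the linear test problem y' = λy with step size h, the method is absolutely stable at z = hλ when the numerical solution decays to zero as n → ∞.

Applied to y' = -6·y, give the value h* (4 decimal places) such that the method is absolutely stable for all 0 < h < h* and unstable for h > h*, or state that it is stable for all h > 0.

On y'=λy, z=hλ:
  y_{n+1} = y_n + z·[2/3·y_n + 1/3·y_{n+1}] ⇒ (1 − 1/3z)y_{n+1} = (1 + 2/3z)y_n
  R(z) = (1 + 2/3z)/(1 − 1/3z).

Find x<0 with |R(x)|<1.
x=-1.03: |R|=0.2333
R=−1: 1+2/3x = −1+1/3x ⇒ -1/3x=2 ⇒ x=2/(-1/3)=-6.0000
Confirm numerically:
  x=-5.441: |R|=0.93378 <1
  x=-5.045: |R|=0.88129 <1
  x=-4.259: |R|=0.76016 <1
  x=-2.865: |R|=0.46547 <1
  x=-6.357: |R|=1.03815 >1
  x=-6.340: |R|=1.03640 >1
  x=-6.206: |R|=1.02238 >1
Stable set (-6.0000, 0).

(-6.0000,0); λ=-6 ⇒ h* = (6)/6 = 1.0000.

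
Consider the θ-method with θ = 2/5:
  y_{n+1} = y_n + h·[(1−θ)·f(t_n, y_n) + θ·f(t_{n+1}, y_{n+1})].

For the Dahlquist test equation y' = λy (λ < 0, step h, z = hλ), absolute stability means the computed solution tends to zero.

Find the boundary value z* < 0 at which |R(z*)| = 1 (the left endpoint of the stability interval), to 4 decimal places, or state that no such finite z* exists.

left endpoint -10.0000.

With y'=λy (z=hλ):
  y_{n+1} = y_n + z·[3/5·y_n + 2/5·y_{n+1}] ⇒ (1 − 2/5z)y_{n+1} = (1 + 3/5z)y_n
  Hence R(z) = (1 + 3/5z)/(1 − 2/5z).

Find x<0 with |R(x)|<1.
x=-0.51: |R|=0.5764
R=−1: 1+3/5x = −1+2/5x ⇒ -1/5x=2 ⇒ x=2/(-1/5)=-10.0000
Confirm numerically:
  x=-5.447: |R|=0.71354 <1
  x=-4.903: |R|=0.65575 <1
  x=-4.195: |R|=0.56647 <1
  x=-10.560: |R|=1.02144 >1
  x=-10.409: |R|=1.01584 >1
Interval (-10.0000, 0).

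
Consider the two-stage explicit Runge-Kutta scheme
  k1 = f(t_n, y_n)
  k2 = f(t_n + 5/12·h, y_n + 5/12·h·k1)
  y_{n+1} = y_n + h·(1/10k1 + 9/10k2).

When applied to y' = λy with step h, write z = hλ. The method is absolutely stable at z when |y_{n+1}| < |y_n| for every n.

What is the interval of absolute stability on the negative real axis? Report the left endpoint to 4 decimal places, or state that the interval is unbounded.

z∈(-2.6667,0).

With y'=λy (z=hλ):
  k1=λy_n ⇒ h·k1=z·y_n;  k2=λ(1+5/12z)y_n ⇒ h·k2=z(1+5/12z)y_n
  y_{n+1}/y_n = 1 + 1/10z + 9/10z(1+5/12z) = 1 + z + 3/8z²
  Hence R(z) = 1 + z + 3/8z².

Solve |R(x)|<1 on ℝ⁻.
x=-0.98: |R|=0.3801
R=1: x+3/8x²=0 ⇒ x=−8/3=-2.6667; min R=1−1/(4·3/8)=0.3333>−1
Confirm numerically:
  x=-2.340: |R|=0.71335 <1
  x=-1.888: |R|=0.44870 <1
  x=-1.135: |R|=0.34808 <1
  x=-3.114: |R|=1.52237 >1
  x=-3.063: |R|=1.45524 >1
Stable set (-2.6667, 0).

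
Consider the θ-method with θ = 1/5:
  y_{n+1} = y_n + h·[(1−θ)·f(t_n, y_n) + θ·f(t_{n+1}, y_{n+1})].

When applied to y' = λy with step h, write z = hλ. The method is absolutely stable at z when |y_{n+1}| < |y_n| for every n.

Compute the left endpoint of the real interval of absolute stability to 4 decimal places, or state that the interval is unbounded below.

Set f=λy, z=hλ:
  y_{n+1} = y_n + z·[4/5·y_n + 1/5·y_{n+1}] ⇒ (1 − 1/5z)y_{n+1} = (1 + 4/5z)y_n
  Hence R(z) = (1 + 4/5z)/(1 − 1/5z).

Solve |R(x)|<1 on ℝ⁻.
x=-0.33: |R|=0.6904
R=−1: 1+4/5x = −1+1/5x ⇒ -3/5x=2 ⇒ x=2/(-3/5)=-3.3333
Confirm numerically:
  x=-2.871: |R|=0.82378 <1
  x=-2.723: |R|=0.76292 <1
  x=-1.950: |R|=0.40288 <1
  x=-1.790: |R|=0.31811 <1
  x=-3.571: |R|=1.08319 >1
  x=-3.549: |R|=1.07568 >1
  x=-3.532: |R|=1.06985 >1
So |R|<1 on (-3.3333, 0).

left endpoint -3.3333.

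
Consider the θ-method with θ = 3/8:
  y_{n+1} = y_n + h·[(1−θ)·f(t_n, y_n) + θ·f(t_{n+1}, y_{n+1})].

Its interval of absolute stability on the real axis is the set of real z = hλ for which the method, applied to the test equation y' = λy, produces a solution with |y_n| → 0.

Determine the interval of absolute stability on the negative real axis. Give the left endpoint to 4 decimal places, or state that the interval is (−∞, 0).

On y'=λy, z=hλ:
  y_{n+1} = y_n + z·[5/8·y_n + 3/8·y_{n+1}] ⇒ (1 − 3/8z)y_{n+1} = (1 + 5/8z)y_n
  R(z) = (1 + 5/8z)/(1 − 3/8z).

Need |R(x)|<1, x<0.
x=-0.39: |R|=0.6598
R=−1: 1+5/8x = −1+3/8x ⇒ -1/4x=2 ⇒ x=2/(-1/4)=-8.0000
Confirm numerically:
  x=-6.606: |R|=0.89978 <1
  x=-4.568: |R|=0.68374 <1
  x=-3.588: |R|=0.52974 <1
  x=-3.203: |R|=0.45516 <1
  x=-8.579: |R|=1.03432 >1
  x=-8.205: |R|=1.01257 >1
So |R|<1 on (-8.0000, 0).

z∈(-8.0000,0).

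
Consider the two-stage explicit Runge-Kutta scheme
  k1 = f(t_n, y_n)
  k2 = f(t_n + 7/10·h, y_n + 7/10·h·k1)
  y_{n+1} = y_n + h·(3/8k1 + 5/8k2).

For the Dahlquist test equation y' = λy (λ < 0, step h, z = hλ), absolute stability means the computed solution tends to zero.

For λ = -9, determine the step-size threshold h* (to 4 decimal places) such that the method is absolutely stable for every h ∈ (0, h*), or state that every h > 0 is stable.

(-2.2857,0); λ=-9 ⇒ h* = (16/7)/9 = 0.2540.

With y'=λy (z=hλ):
  k1=λy_n ⇒ h·k1=z·y_n;  k2=λ(1+7/10z)y_n ⇒ h·k2=z(1+7/10z)y_n
  y_{n+1}/y_n = 1 + 3/8z + 5/8z(1+7/10z) = 1 + z + 7/16z²
  R(z) = 1 + z + 7/16z².

Solve |R(x)|<1 on ℝ⁻.
x=-0.54: |R|=0.5876
R=1: x+7/16x²=0 ⇒ x=−16/7=-2.2857; min R=1−1/(4·7/16)=0.4286>−1
Confirm numerically:
  x=-1.670: |R|=0.55014 <1
  x=-1.618: |R|=0.52734 <1
  x=-1.518: |R|=0.49014 <1
  x=-2.631: |R|=1.39745 >1
  x=-2.478: |R|=1.20846 >1
Interval (-2.2857, 0).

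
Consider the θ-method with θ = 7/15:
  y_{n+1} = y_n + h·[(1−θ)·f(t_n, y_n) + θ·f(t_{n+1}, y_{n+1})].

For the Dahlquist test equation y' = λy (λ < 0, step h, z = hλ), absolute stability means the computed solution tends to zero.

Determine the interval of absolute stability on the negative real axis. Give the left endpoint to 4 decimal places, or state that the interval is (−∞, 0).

(-30.0000, 0).

On y'=λy, z=hλ:
  y_{n+1} = y_n + z·[8/15·y_n + 7/15·y_{n+1}] ⇒ (1 − 7/15z)y_{n+1} = (1 + 8/15z)y_n
  Hence R(z) = (1 + 8/15z)/(1 − 7/15z).

Need |R(x)|<1, x<0.
x=-1.6: |R|=0.0840
R=−1: 1+8/15x = −1+7/15x ⇒ -1/15x=2 ⇒ x=2/(-1/15)=-30.0000
Confirm numerically:
  x=-26.033: |R|=0.97989 <1
  x=-19.060: |R|=0.92629 <1
  x=-12.897: |R|=0.83755 <1
  x=-30.471: |R|=1.00206 >1
  x=-30.467: |R|=1.00205 >1
  x=-30.331: |R|=1.00146 >1
Interval (-30.0000, 0).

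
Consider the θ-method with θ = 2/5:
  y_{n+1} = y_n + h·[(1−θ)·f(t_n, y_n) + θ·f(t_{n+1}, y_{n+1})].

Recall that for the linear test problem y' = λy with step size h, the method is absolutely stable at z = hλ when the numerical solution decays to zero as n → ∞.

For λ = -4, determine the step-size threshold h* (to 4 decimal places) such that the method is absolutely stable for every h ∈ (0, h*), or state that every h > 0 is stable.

(-10.0000,0); λ=-4 ⇒ h* = (10)/4 = 2.5000.

Test eqn y'=λy, z=hλ:
  y_{n+1} = y_n + z·[3/5·y_n + 2/5·y_{n+1}] ⇒ (1 − 2/5z)y_{n+1} = (1 + 3/5z)y_n
  ⇒ R(z) = (1 + 3/5z)/(1 − 2/5z).

Need |R(x)|<1, x<0.
x=-1.39: |R|=0.1067
R=−1: 1+3/5x = −1+2/5x ⇒ -1/5x=2 ⇒ x=2/(-1/5)=-10.0000
Confirm numerically:
  x=-9.027: |R|=0.95779 <1
  x=-8.735: |R|=0.94370 <1
  x=-8.000: |R|=0.90476 <1
  x=-6.982: |R|=0.84086 <1
  x=-10.421: |R|=1.01629 >1
  x=-10.394: |R|=1.01528 >1
  x=-10.038: |R|=1.00152 >1
So |R|<1 on (-10.0000, 0).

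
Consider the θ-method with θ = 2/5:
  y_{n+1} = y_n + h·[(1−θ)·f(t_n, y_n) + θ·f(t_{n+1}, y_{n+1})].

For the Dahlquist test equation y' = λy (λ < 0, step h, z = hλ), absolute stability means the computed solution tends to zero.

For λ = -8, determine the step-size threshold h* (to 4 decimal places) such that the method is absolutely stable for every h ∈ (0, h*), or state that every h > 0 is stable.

(-10.0000,0); λ=-8 ⇒ h* = (10)/8 = 1.2500.

Set f=λy, z=hλ:
  y_{n+1} = y_n + z·[3/5·y_n + 2/5·y_{n+1}] ⇒ (1 − 2/5z)y_{n+1} = (1 + 3/5z)y_n
  Hence R(z) = (1 + 3/5z)/(1 − 2/5z).

Find x<0 with |R(x)|<1.
x=-1.02: |R|=0.2756
R=−1: 1+3/5x = −1+2/5x ⇒ -1/5x=2 ⇒ x=2/(-1/5)=-10.0000
Confirm numerically:
  x=-8.376: |R|=0.92534 <1
  x=-6.531: |R|=0.80794 <1
  x=-4.810: |R|=0.64501 <1
  x=-4.391: |R|=0.59302 <1
  x=-10.509: |R|=1.01956 >1
  x=-10.445: |R|=1.01719 >1
So |R|<1 on (-10.0000, 0).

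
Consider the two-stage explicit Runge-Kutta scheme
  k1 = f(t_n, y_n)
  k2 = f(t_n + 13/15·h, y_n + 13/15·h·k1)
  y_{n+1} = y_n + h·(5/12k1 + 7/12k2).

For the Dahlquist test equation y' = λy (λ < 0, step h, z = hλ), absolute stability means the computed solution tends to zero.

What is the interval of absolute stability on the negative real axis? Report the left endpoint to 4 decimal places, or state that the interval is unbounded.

z∈(-1.9780,0).

On y'=λy, z=hλ:
  k1=λy_n ⇒ h·k1=z·y_n;  k2=λ(1+13/15z)y_n ⇒ h·k2=z(1+13/15z)y_n
  y_{n+1}/y_n = 1 + 5/12z + 7/12z(1+13/15z) = 1 + z + 91/180z²
  so R(z) = 1 + z + 91/180z².

Find x<0 with |R(x)|<1.
x=-1.76: |R|=0.8060
R=1: x+91/180x²=0 ⇒ x=−180/91=-1.9780; min R=1−1/(4·91/180)=0.5055>−1
Confirm numerically:
  x=-1.846: |R|=0.87679 <1
  x=-1.244: |R|=0.53837 <1
  x=-1.048: |R|=0.50725 <1
  x=-0.843: |R|=0.51627 <1
  x=-2.241: |R|=1.29794 >1
  x=-2.020: |R|=1.04287 >1
So |R|<1 on (-1.9780, 0).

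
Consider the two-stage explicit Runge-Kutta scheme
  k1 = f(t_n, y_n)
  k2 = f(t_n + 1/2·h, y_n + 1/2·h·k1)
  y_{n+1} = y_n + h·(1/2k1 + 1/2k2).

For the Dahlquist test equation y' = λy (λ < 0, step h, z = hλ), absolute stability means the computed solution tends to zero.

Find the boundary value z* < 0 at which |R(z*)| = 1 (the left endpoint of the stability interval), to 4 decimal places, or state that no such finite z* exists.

z* = -4.0000.

Set f=λy, z=hλ:
  k1=λy_n ⇒ h·k1=z·y_n;  k2=λ(1+1/2z)y_n ⇒ h·k2=z(1+1/2z)y_n
  y_{n+1}/y_n = 1 + 1/2z + 1/2z(1+1/2z) = 1 + z + 1/4z²
  R(z) = 1 + z + 1/4z².

Find x<0 with |R(x)|<1.
x=-1.2: |R|=0.1600
R=1: x+1/4x²=0 ⇒ x=−4=-4.0000; min R=1−1/(4·1/4)=0.0000>−1
Confirm numerically:
  x=-3.721: |R|=0.74046 <1
  x=-3.258: |R|=0.39564 <1
  x=-2.520: |R|=0.06760 <1
  x=-4.545: |R|=1.61926 >1
  x=-4.529: |R|=1.59896 >1
  x=-4.230: |R|=1.24323 >1
Stable set (-4.0000, 0).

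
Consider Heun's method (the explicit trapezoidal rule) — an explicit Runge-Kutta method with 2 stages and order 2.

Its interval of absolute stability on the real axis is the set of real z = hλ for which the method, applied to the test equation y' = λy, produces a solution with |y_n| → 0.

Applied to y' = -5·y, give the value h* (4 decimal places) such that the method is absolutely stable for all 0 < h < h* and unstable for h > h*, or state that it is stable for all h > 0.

(-2.0000,0); λ=-5 ⇒ h* = 0.4000.

On y'=λy, z=hλ:
  order 2, 2-stage ⇒ R(z)=1+z+z^2/2
  (e.g. R(-0.35)=0.71125, |R|=0.71125)

Boundary: |R(x)|=1, x<0.
x=-0.35: |R|=0.7113
|R(-1.59)|=0.6741 |R(-1.51)|=0.6300 |R(-0.58)|=0.5882
Bisect:
  x_lo=-2.7437 |R|=2.0203  x_hi=-0.1138 |R|=0.8927
  mid=-1.42876 |R|=0.59192 →hi
  mid=-2.08624 |R|=1.08996 →lo
  mid=-1.75750 |R|=0.78690 →hi
  mid=-1.92187 |R|=0.92492 →hi
  mid=-2.00406 |R|=1.00406 →lo
  mid=-1.96296 |R|=0.96365 →hi
  mid=-1.98351 |R|=0.98365 →hi
  mid=-1.99378 |R|=0.99380 →hi
  ...
  [-2.00004,-1.99988] ⇒ x*=-2.0000
So |R|<1 on (-2.0000, 0).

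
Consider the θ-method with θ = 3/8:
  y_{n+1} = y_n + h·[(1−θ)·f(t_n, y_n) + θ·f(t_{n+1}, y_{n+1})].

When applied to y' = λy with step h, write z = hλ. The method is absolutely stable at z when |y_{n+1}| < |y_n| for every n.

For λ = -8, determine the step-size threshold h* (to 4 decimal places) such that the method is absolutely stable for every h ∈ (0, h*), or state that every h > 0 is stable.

(-8.0000,0); λ=-8 ⇒ h* = (8)/8 = 1.0000.

With y'=λy (z=hλ):
  y_{n+1} = y_n + z·[5/8·y_n + 3/8·y_{n+1}] ⇒ (1 − 3/8z)y_{n+1} = (1 + 5/8z)y_n
  ⇒ R(z) = (1 + 5/8z)/(1 − 3/8z).

Boundary: |R(x)|=1, x<0.
x=-1.58: |R|=0.0078
R=−1: 1+5/8x = −1+3/8x ⇒ -1/4x=2 ⇒ x=2/(-1/4)=-8.0000
Confirm numerically:
  x=-6.788: |R|=0.91454 <1
  x=-4.767: |R|=0.71006 <1
  x=-4.044: |R|=0.60699 <1
  x=-8.552: |R|=1.03280 >1
  x=-8.211: |R|=1.01293 >1
  x=-8.039: |R|=1.00243 >1
Interval (-8.0000, 0).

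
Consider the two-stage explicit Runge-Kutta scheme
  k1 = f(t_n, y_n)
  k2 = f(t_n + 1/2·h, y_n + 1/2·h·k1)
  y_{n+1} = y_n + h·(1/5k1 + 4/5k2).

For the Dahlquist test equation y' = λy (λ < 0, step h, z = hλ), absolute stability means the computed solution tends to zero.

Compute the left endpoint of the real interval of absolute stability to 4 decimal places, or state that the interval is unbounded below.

z* = -2.5000.

On y'=λy, z=hλ:
  k1=λy_n ⇒ h·k1=z·y_n;  k2=λ(1+1/2z)y_n ⇒ h·k2=z(1+1/2z)y_n
  y_{n+1}/y_n = 1 + 1/5z + 4/5z(1+1/2z) = 1 + z + 2/5z²
  Hence R(z) = 1 + z + 2/5z².

Solve |R(x)|<1 on ℝ⁻.
x=-0.62: |R|=0.5338
R=1: x+2/5x²=0 ⇒ x=−5/2=-2.5000; min R=1−1/(4·2/5)=0.3750>−1
Confirm numerically:
  x=-1.238: |R|=0.37506 <1
  x=-1.152: |R|=0.37884 <1
  x=-1.104: |R|=0.38353 <1
  x=-1.070: |R|=0.38796 <1
  x=-2.879: |R|=1.43646 >1
  x=-2.869: |R|=1.42346 >1
Stable set (-2.5000, 0).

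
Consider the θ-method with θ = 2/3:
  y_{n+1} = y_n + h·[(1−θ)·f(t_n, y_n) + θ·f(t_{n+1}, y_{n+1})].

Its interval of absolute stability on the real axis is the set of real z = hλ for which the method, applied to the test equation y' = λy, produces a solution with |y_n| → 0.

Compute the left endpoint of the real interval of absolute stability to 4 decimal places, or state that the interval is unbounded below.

Set f=λy, z=hλ:
  y_{n+1} = y_n + z·[1/3·y_n + 2/3·y_{n+1}] ⇒ (1 − 2/3z)y_{n+1} = (1 + 1/3z)y_n
  so R(z) = (1 + 1/3z)/(1 − 2/3z).

Boundary: |R(x)|=1, x<0.
x=-1.61: |R|=0.2235
x=-2: |R|=0.1429
x=-10: |R|=0.3043
x=-100: |R|=0.4778
θ=2/3≥1/2 ⇒ |1+1/3x|<|1−2/3x| ∀x<0 ⇒ interval (−∞,0).

(−∞, 0) — no finite endpoint.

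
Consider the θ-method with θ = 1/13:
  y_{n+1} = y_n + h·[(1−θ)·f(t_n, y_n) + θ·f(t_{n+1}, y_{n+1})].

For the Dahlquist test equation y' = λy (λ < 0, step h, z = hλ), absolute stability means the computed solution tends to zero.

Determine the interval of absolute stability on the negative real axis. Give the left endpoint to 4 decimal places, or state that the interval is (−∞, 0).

z∈(-2.3636,0).

With y'=λy (z=hλ):
  y_{n+1} = y_n + z·[12/13·y_n + 1/13·y_{n+1}] ⇒ (1 − 1/13z)y_{n+1} = (1 + 12/13z)y_n
  ⇒ R(z) = (1 + 12/13z)/(1 − 1/13z).

Need |R(x)|<1, x<0.
x=-1.52: |R|=0.3609
R=−1: 1+12/13x = −1+1/13x ⇒ -11/13x=2 ⇒ x=2/(-11/13)=-2.3636
Confirm numerically:
  x=-1.954: |R|=0.69868 <1
  x=-1.798: |R|=0.57954 <1
  x=-1.064: |R|=0.01650 <1
  x=-2.878: |R|=1.35634 >1
  x=-2.564: |R|=1.14161 >1
  x=-2.496: |R|=1.09396 >1
Stable set (-2.3636, 0).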